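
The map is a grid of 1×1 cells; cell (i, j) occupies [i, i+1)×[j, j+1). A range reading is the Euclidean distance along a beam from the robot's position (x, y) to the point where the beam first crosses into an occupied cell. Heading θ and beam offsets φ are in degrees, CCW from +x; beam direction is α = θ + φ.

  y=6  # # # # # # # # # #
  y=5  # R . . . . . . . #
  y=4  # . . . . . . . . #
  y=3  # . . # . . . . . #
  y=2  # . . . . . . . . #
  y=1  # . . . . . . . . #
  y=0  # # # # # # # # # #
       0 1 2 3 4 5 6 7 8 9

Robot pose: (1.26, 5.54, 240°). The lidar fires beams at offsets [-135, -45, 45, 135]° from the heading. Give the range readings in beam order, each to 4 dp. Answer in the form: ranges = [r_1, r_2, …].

ranges = [0.4762, 0.2692, 4.7002, 1.7773]

beam 1: φ=-135°, α=105°
  dir = (cos 105°, sin 105°) = (-0.2588, 0.9659); from cell (1,5)
  next x-line at t=1.0046, next y-line at t=0.4762; Δt_x=3.8637, Δt_y=1.0353
    y: enter (1,6) at t=0.4762 ← occupied
  → r_1 = 0.4762
beam 2: φ=-45°, α=195°
  dir = (cos 195°, sin 195°) = (-0.9659, -0.2588); from cell (1,5)
  next x-line at t=0.2692, next y-line at t=2.0864; Δt_x=1.0353, Δt_y=3.8637
    x: enter (0,5) at t=0.2692 ← occupied
  → r_2 = 0.2692
beam 3: φ=45°, α=285°
  dir = (cos 285°, sin 285°) = (0.2588, -0.9659); from cell (1,5)
  next x-line at t=2.8591, next y-line at t=0.5590; Δt_x=3.8637, Δt_y=1.0353
    y: enter (1,4) at t=0.5590
    y: enter (1,3) at t=1.5943
    y: enter (1,2) at t=2.6296
    x: enter (2,2) at t=2.8591
    y: enter (2,1) at t=3.6649
    y: enter (2,0) at t=4.7002 ← occupied
  → r_3 = 4.7002
beam 4: φ=135°, α=15°
  dir = (cos 15°, sin 15°) = (0.9659, 0.2588); from cell (1,5)
  next x-line at t=0.7661, next y-line at t=1.7773; Δt_x=1.0353, Δt_y=3.8637
    x: enter (2,5) at t=0.7661
    y: enter (2,6) at t=1.7773 ← occupied
  → r_4 = 1.7773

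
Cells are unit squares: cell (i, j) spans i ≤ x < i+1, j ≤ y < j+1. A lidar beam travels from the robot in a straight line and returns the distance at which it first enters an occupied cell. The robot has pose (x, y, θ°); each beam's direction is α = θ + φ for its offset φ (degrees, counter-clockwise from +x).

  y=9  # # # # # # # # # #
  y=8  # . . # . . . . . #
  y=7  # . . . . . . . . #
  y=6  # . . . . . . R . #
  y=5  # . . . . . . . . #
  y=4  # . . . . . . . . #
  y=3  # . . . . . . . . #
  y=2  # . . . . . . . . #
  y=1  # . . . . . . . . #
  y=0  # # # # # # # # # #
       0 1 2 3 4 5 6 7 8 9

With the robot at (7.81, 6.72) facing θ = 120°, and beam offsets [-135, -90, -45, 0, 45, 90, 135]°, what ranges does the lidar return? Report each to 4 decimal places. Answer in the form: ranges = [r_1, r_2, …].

ranges = [1.2320, 1.3741, 2.3604, 2.6327, 4.9455, 7.8635, 5.9218]

beam 1: φ=-135°, α=345°
  dir = (cos 345°, sin 345°) = (0.9659, -0.2588); from cell (7,6)
  next x-line at t=0.1967, next y-line at t=2.7819; Δt_x=1.0353, Δt_y=3.8637
    x: enter (8,6) at t=0.1967
    x: enter (9,6) at t=1.2320 ← occupied
  → r_1 = 1.2320
beam 2: φ=-90°, α=30°
  dir = (cos 30°, sin 30°) = (0.8660, 0.5000); from cell (7,6)
  next x-line at t=0.2194, next y-line at t=0.5600; Δt_x=1.1547, Δt_y=2.0000
    x: enter (8,6) at t=0.2194
    y: enter (8,7) at t=0.5600
    x: enter (9,7) at t=1.3741 ← occupied
  → r_2 = 1.3741
beam 3: φ=-45°, α=75°
  dir = (cos 75°, sin 75°) = (0.2588, 0.9659); from cell (7,6)
  next x-line at t=0.7341, next y-line at t=0.2899; Δt_x=3.8637, Δt_y=1.0353
    y: enter (7,7) at t=0.2899
    x: enter (8,7) at t=0.7341
    y: enter (8,8) at t=1.3252
    y: enter (8,9) at t=2.3604 ← occupied
  → r_3 = 2.3604
beam 4: φ=0°, α=120°
  dir = (cos 120°, sin 120°) = (-0.5000, 0.8660); from cell (7,6)
  next x-line at t=1.6200, next y-line at t=0.3233; Δt_x=2.0000, Δt_y=1.1547
    y: enter (7,7) at t=0.3233
    y: enter (7,8) at t=1.4780
    x: enter (6,8) at t=1.6200
    y: enter (6,9) at t=2.6327 ← occupied
  → r_4 = 2.6327
beam 5: φ=45°, α=165°
  dir = (cos 165°, sin 165°) = (-0.9659, 0.2588); from cell (7,6)
  next x-line at t=0.8386, next y-line at t=1.0818; Δt_x=1.0353, Δt_y=3.8637
    x: enter (6,6) at t=0.8386
    y: enter (6,7) at t=1.0818
    x: enter (5,7) at t=1.8738
    x: enter (4,7) at t=2.9091
    x: enter (3,7) at t=3.9444
    y: enter (3,8) at t=4.9455 ← occupied
  → r_5 = 4.9455
beam 6: φ=90°, α=210°
  dir = (cos 210°, sin 210°) = (-0.8660, -0.5000); from cell (7,6)
  next x-line at t=0.9353, next y-line at t=1.4400; Δt_x=1.1547, Δt_y=2.0000
    x: enter (6,6) at t=0.9353
    y: enter (6,5) at t=1.4400
    x: enter (5,5) at t=2.0900
    x: enter (4,5) at t=3.2447
    y: enter (4,4) at t=3.4400
    x: enter (3,4) at t=4.3994
    y: enter (3,3) at t=5.4400
    x: enter (2,3) at t=5.5541
    x: enter (1,3) at t=6.7088
    y: enter (1,2) at t=7.4400
    x: enter (0,2) at t=7.8635 ← occupied
  → r_6 = 7.8635
beam 7: φ=135°, α=255°
  dir = (cos 255°, sin 255°) = (-0.2588, -0.9659); from cell (7,6)
  next x-line at t=3.1296, next y-line at t=0.7454; Δt_x=3.8637, Δt_y=1.0353
    y: enter (7,5) at t=0.7454
    y: enter (7,4) at t=1.7807
    y: enter (7,3) at t=2.8160
    x: enter (6,3) at t=3.1296
    y: enter (6,2) at t=3.8512
    y: enter (6,1) at t=4.8865
    y: enter (6,0) at t=5.9218 ← occupied
  → r_7 = 5.9218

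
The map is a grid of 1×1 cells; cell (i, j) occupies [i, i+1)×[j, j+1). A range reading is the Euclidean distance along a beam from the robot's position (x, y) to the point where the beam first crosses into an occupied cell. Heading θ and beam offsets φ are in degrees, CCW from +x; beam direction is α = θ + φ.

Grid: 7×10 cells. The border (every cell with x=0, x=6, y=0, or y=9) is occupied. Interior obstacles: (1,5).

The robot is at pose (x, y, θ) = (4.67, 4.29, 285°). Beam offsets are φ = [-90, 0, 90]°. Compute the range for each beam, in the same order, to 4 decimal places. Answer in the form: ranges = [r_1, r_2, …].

ranges = [3.7995, 3.4061, 1.3769]

beam 1: φ=-90°, α=195°
  cosα=-0.9659 sinα=-0.2588 | (4,4) | tMaxX 0.6936 tMaxY 1.1205 | tΔX 1.0353 tΔY 3.8637
    t=0.6936 [x] (3,4)
    t=1.1205 [y] (3,3)
    t=1.7289 [x] (2,3)
    t=2.7642 [x] (1,3)
    t=3.7995 [x] (0,3) — stop
  → r_1 = 3.7995
beam 2: φ=0°, α=285°
  cosα=0.2588 sinα=-0.9659 | (4,4) | tMaxX 1.2750 tMaxY 0.3002 | tΔX 3.8637 tΔY 1.0353
    t=0.3002 [y] (4,3)
    t=1.2750 [x] (5,3)
    t=1.3355 [y] (5,2)
    t=2.3708 [y] (5,1)
    t=3.4061 [y] (5,0) — stop
  → r_2 = 3.4061
beam 3: φ=90°, α=15°
  cosα=0.9659 sinα=0.2588 | (4,4) | tMaxX 0.3416 tMaxY 2.7432 | tΔX 1.0353 tΔY 3.8637
    t=0.3416 [x] (5,4)
    t=1.3769 [x] (6,4) — stop
  → r_3 = 1.3769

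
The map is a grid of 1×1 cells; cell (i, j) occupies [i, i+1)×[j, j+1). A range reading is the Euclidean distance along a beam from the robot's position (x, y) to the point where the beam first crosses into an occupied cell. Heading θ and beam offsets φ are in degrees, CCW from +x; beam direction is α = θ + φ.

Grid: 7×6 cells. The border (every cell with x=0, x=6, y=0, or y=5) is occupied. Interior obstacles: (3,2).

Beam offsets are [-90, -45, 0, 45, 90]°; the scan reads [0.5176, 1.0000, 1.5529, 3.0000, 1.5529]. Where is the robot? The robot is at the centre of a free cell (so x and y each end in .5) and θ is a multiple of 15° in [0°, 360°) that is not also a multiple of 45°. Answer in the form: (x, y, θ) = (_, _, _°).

The pose lattice has 19·16 = 304 candidates. Test each by forward raycasting.
  (4.5, 3.5, 195°): beam 1 = 1.5529 ≠ 0.5176 ✗
  (3.5, 4.5, 60°): beam 1 = 2.8868 ≠ 0.5176 ✗
  (5.5, 3.5, 330°): beam 1 = 2.8868 ≠ 0.5176 ✗
  (5.5, 2.5, 105°): beam 3 = 2.5882 ≠ 1.5529 ✗
  …
  (1.5, 2.5, 285°): r_1=0.5176, r_2=1.0000, r_3=1.5529, r_4=3.0000, r_5=1.5529 — all match ✓
Only this pose fits every beam.

(x, y, θ) = (1.5, 2.5, 285°)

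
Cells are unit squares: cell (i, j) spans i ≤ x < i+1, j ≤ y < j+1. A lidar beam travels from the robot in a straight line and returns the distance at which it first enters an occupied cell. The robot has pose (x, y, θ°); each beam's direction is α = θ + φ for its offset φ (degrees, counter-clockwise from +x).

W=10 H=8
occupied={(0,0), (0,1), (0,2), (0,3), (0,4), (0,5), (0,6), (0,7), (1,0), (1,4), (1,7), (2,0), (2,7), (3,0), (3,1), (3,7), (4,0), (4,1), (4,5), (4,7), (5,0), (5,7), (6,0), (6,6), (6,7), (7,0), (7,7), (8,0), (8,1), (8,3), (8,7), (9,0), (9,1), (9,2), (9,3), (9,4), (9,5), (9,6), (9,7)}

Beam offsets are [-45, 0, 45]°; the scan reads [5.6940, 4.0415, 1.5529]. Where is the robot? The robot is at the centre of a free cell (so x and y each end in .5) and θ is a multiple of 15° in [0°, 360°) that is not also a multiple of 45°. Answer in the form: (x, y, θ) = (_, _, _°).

The pose lattice has 41·16 = 656 candidates. Test each by forward raycasting.
  (7.5, 3.5, 15°): beam 1 = 0.5774 ≠ 5.6940 ✗
  (2.5, 1.5, 285°): beam 1 = 0.5774 ≠ 5.6940 ✗
  (2.5, 5.5, 240°): beam 1 = 1.5529 ≠ 5.6940 ✗
  (5.5, 6.5, 240°): beam 1 = 4.6587 ≠ 5.6940 ✗
  …
  (6.5, 1.5, 120°): r_1=5.6940, r_2=4.0415, r_3=1.5529 — all match ✓
Only this pose fits every beam.

(x, y, θ) = (6.5, 1.5, 120°)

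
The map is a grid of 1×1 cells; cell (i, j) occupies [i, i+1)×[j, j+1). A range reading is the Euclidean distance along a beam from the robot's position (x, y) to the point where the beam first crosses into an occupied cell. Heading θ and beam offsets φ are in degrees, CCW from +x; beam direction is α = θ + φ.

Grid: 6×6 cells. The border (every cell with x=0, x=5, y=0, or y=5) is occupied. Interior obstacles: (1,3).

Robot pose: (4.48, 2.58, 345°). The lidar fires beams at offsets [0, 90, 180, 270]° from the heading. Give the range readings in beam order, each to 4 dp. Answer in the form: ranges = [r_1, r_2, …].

beam 1: φ=0°, α=345°
  dir = (cos 345°, sin 345°) = (0.9659, -0.2588); from cell (4,2)
  next x-line at t=0.5383, next y-line at t=2.2409; Δt_x=1.0353, Δt_y=3.8637
    x: enter (5,2) at t=0.5383 ← occupied
  → r_1 = 0.5383
beam 2: φ=90°, α=75°
  dir = (cos 75°, sin 75°) = (0.2588, 0.9659); from cell (4,2)
  next x-line at t=2.0091, next y-line at t=0.4348; Δt_x=3.8637, Δt_y=1.0353
    y: enter (4,3) at t=0.4348
    y: enter (4,4) at t=1.4701
    x: enter (5,4) at t=2.0091 ← occupied
  → r_2 = 2.0091
beam 3: φ=180°, α=165°
  dir = (cos 165°, sin 165°) = (-0.9659, 0.2588); from cell (4,2)
  next x-line at t=0.4969, next y-line at t=1.6228; Δt_x=1.0353, Δt_y=3.8637
    x: enter (3,2) at t=0.4969
    x: enter (2,2) at t=1.5322
    y: enter (2,3) at t=1.6228
    x: enter (1,3) at t=2.5675 ← occupied
  → r_3 = 2.5675
beam 4: φ=270°, α=255°
  dir = (cos 255°, sin 255°) = (-0.2588, -0.9659); from cell (4,2)
  next x-line at t=1.8546, next y-line at t=0.6005; Δt_x=3.8637, Δt_y=1.0353
    y: enter (4,1) at t=0.6005
    y: enter (4,0) at t=1.6357 ← occupied
  → r_4 = 1.6357

ranges = [0.5383, 2.0091, 2.5675, 1.6357]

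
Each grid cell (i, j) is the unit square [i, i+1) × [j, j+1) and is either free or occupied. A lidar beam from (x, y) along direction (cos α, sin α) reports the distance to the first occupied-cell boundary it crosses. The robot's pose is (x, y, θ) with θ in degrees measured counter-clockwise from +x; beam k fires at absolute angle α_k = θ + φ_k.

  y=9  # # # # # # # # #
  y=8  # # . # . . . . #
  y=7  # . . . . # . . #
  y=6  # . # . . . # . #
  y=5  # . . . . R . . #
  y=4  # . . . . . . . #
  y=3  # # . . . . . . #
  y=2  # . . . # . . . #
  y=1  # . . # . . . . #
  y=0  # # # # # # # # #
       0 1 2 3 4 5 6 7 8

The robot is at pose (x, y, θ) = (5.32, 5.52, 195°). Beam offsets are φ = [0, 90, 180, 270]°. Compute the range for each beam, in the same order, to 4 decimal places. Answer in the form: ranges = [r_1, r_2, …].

ranges = [4.4724, 4.6794, 2.7745, 3.6028]

beam 1: φ=0°, α=195°
  cosα=-0.9659 sinα=-0.2588 | (5,5) | tMaxX 0.3313 tMaxY 2.0091 | tΔX 1.0353 tΔY 3.8637
    t=0.3313 [x] (4,5)
    t=1.3666 [x] (3,5)
    t=2.0091 [y] (3,4)
    t=2.4018 [x] (2,4)
    t=3.4371 [x] (1,4)
    t=4.4724 [x] (0,4) — stop
  → r_1 = 4.4724
beam 2: φ=90°, α=285°
  cosα=0.2588 sinα=-0.9659 | (5,5) | tMaxX 2.6273 tMaxY 0.5383 | tΔX 3.8637 tΔY 1.0353
    t=0.5383 [y] (5,4)
    t=1.5736 [y] (5,3)
    t=2.6089 [y] (5,2)
    t=2.6273 [x] (6,2)
    t=3.6442 [y] (6,1)
    t=4.6794 [y] (6,0) — stop
  → r_2 = 4.6794
beam 3: φ=180°, α=15°
  cosα=0.9659 sinα=0.2588 | (5,5) | tMaxX 0.7040 tMaxY 1.8546 | tΔX 1.0353 tΔY 3.8637
    t=0.7040 [x] (6,5)
    t=1.7393 [x] (7,5)
    t=1.8546 [y] (7,6)
    t=2.7745 [x] (8,6) — stop
  → r_3 = 2.7745
beam 4: φ=270°, α=105°
  cosα=-0.2588 sinα=0.9659 | (5,5) | tMaxX 1.2364 tMaxY 0.4969 | tΔX 3.8637 tΔY 1.0353
    t=0.4969 [y] (5,6)
    t=1.2364 [x] (4,6)
    t=1.5322 [y] (4,7)
    t=2.5675 [y] (4,8)
    t=3.6028 [y] (4,9) — stop
  → r_4 = 3.6028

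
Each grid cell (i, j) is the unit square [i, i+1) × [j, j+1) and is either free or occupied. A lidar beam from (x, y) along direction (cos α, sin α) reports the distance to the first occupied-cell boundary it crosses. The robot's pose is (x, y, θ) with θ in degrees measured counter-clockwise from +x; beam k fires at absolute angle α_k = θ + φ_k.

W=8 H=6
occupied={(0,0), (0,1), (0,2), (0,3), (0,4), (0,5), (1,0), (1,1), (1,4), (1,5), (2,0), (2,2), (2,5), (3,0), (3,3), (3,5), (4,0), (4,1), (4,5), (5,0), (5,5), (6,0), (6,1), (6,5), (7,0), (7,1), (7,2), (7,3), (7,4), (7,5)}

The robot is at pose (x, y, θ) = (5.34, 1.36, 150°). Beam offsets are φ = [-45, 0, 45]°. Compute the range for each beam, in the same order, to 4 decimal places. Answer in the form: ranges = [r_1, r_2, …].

beam 1: φ=-45°, α=105°
  direction (-0.2588, 0.9659); cell (5,1); t to first gridline: x 1.3137, y 0.6626 (then +3.8637 / +1.0353)
    (5,2) via y @ 0.6626
    (4,2) via x @ 1.3137
    (4,3) via y @ 1.6979
    (4,4) via y @ 2.7331
    (4,5) via y @ 3.7684  # hit
  → r_1 = 3.7684
beam 2: φ=0°, α=150°
  direction (-0.8660, 0.5000); cell (5,1); t to first gridline: x 0.3926, y 1.2800 (then +1.1547 / +2.0000)
    (4,1) via x @ 0.3926  # hit
  → r_2 = 0.3926
beam 3: φ=45°, α=195°
  direction (-0.9659, -0.2588); cell (5,1); t to first gridline: x 0.3520, y 1.3909 (then +1.0353 / +3.8637)
    (4,1) via x @ 0.3520  # hit
  → r_3 = 0.3520

ranges = [3.7684, 0.3926, 0.3520]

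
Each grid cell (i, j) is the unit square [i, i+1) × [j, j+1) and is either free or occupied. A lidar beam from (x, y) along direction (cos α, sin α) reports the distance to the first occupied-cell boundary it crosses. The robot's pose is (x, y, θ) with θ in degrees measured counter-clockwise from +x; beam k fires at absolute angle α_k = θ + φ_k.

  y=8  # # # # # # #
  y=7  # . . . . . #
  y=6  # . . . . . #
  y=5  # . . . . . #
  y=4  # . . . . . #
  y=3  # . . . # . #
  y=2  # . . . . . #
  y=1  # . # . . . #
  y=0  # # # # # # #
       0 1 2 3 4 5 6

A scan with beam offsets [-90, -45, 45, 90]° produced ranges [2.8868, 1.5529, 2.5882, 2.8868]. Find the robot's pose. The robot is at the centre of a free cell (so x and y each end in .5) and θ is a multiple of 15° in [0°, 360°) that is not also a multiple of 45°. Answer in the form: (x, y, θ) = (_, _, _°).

(x, y, θ) = (3.5, 6.5, 120°)

Enumerate (i+0.5, j+0.5, θ) over the 33 free cells and 16 admissible headings. For each, cast all 4 beams and compare to the given ranges.
  (3.5, 7.5, 30°): beam 1 = 5.0000 ≠ 2.8868 ✗
  (4.5, 6.5, 210°): beam 1 = 1.7321 ≠ 2.8868 ✗
  (4.5, 1.5, 255°): beam 1 = 1.5529 ≠ 2.8868 ✗
  …
  (3.5, 6.5, 120°): r_1=2.8868, r_2=1.5529, r_3=2.5882, r_4=2.8868 — all match ✓
No second candidate reproduces the full scan.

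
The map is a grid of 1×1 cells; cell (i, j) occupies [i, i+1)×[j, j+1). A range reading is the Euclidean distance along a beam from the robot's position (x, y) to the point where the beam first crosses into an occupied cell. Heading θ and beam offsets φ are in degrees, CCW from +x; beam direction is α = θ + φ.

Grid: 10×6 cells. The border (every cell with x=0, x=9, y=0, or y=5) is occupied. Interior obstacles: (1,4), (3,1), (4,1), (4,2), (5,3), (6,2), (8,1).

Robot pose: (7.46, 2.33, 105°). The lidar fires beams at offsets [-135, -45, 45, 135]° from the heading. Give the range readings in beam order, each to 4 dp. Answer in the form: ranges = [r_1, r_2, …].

ranges = [0.6600, 3.0800, 0.5312, 1.5358]

beam 1: φ=-135°, α=330°
  cosα=0.8660 sinα=-0.5000 | (7,2) | tMaxX 0.6235 tMaxY 0.6600 | tΔX 1.1547 tΔY 2.0000
    t=0.6235 [x] (8,2)
    t=0.6600 [y] (8,1) — stop
  → r_1 = 0.6600
beam 2: φ=-45°, α=60°
  cosα=0.5000 sinα=0.8660 | (7,2) | tMaxX 1.0800 tMaxY 0.7736 | tΔX 2.0000 tΔY 1.1547
    t=0.7736 [y] (7,3)
    t=1.0800 [x] (8,3)
    t=1.9283 [y] (8,4)
    t=3.0800 [x] (9,4) — stop
  → r_2 = 3.0800
beam 3: φ=45°, α=150°
  cosα=-0.8660 sinα=0.5000 | (7,2) | tMaxX 0.5312 tMaxY 1.3400 | tΔX 1.1547 tΔY 2.0000
    t=0.5312 [x] (6,2) — stop
  → r_3 = 0.5312
beam 4: φ=135°, α=240°
  cosα=-0.5000 sinα=-0.8660 | (7,2) | tMaxX 0.9200 tMaxY 0.3811 | tΔX 2.0000 tΔY 1.1547
    t=0.3811 [y] (7,1)
    t=0.9200 [x] (6,1)
    t=1.5358 [y] (6,0) — stop
  → r_4 = 1.5358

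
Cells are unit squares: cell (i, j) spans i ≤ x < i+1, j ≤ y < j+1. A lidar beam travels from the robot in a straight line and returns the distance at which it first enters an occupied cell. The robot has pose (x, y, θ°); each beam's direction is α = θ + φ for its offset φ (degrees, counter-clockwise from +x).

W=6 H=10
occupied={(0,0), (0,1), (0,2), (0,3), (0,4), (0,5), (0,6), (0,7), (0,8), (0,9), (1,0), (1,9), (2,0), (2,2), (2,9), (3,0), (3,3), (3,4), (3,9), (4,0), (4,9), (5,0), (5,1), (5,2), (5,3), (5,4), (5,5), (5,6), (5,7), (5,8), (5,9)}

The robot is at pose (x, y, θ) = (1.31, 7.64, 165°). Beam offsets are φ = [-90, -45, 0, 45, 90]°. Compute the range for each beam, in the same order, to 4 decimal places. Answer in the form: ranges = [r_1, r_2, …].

beam 1: φ=-90°, α=75°
  d=(0.2588,0.9659)  start (1,7)  tX=2.6660 tY=0.3727  stride 1/|dx|=3.8637 1/|dy|=1.0353
    cross y-line → (1,8), t=0.3727
    cross y-line → (1,9), t=1.4080 (wall)
  → r_1 = 1.4080
beam 2: φ=-45°, α=120°
  d=(-0.5000,0.8660)  start (1,7)  tX=0.6200 tY=0.4157  stride 1/|dx|=2.0000 1/|dy|=1.1547
    cross y-line → (1,8), t=0.4157
    cross x-line → (0,8), t=0.6200 (wall)
  → r_2 = 0.6200
beam 3: φ=0°, α=165°
  d=(-0.9659,0.2588)  start (1,7)  tX=0.3209 tY=1.3909  stride 1/|dx|=1.0353 1/|dy|=3.8637
    cross x-line → (0,7), t=0.3209 (wall)
  → r_3 = 0.3209
beam 4: φ=45°, α=210°
  d=(-0.8660,-0.5000)  start (1,7)  tX=0.3580 tY=1.2800  stride 1/|dx|=1.1547 1/|dy|=2.0000
    cross x-line → (0,7), t=0.3580 (wall)
  → r_4 = 0.3580
beam 5: φ=90°, α=255°
  d=(-0.2588,-0.9659)  start (1,7)  tX=1.1977 tY=0.6626  stride 1/|dx|=3.8637 1/|dy|=1.0353
    cross y-line → (1,6), t=0.6626
    cross x-line → (0,6), t=1.1977 (wall)
  → r_5 = 1.1977

ranges = [1.4080, 0.6200, 0.3209, 0.3580, 1.1977]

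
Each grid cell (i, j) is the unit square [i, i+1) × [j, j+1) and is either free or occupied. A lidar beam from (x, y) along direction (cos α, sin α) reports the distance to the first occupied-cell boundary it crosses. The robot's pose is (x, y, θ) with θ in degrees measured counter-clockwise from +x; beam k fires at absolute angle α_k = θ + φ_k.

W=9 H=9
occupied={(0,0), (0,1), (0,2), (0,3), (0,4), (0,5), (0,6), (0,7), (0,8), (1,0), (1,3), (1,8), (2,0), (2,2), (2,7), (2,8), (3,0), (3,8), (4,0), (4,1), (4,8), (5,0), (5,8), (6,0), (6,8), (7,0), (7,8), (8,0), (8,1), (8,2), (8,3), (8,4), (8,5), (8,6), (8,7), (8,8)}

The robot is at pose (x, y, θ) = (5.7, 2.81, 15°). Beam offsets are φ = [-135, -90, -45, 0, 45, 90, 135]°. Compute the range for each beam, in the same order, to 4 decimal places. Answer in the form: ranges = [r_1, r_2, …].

beam 1: φ=-135°, α=240°
  cosα=-0.5000 sinα=-0.8660 | (5,2) | tMaxX 1.4000 tMaxY 0.9353 | tΔX 2.0000 tΔY 1.1547
    t=0.9353 [y] (5,1)
    t=1.4000 [x] (4,1) — stop
  → r_1 = 1.4000
beam 2: φ=-90°, α=285°
  cosα=0.2588 sinα=-0.9659 | (5,2) | tMaxX 1.1591 tMaxY 0.8386 | tΔX 3.8637 tΔY 1.0353
    t=0.8386 [y] (5,1)
    t=1.1591 [x] (6,1)
    t=1.8738 [y] (6,0) — stop
  → r_2 = 1.8738
beam 3: φ=-45°, α=330°
  cosα=0.8660 sinα=-0.5000 | (5,2) | tMaxX 0.3464 tMaxY 1.6200 | tΔX 1.1547 tΔY 2.0000
    t=0.3464 [x] (6,2)
    t=1.5011 [x] (7,2)
    t=1.6200 [y] (7,1)
    t=2.6558 [x] (8,1) — stop
  → r_3 = 2.6558
beam 4: φ=0°, α=15°
  cosα=0.9659 sinα=0.2588 | (5,2) | tMaxX 0.3106 tMaxY 0.7341 | tΔX 1.0353 tΔY 3.8637
    t=0.3106 [x] (6,2)
    t=0.7341 [y] (6,3)
    t=1.3459 [x] (7,3)
    t=2.3811 [x] (8,3) — stop
  → r_4 = 2.3811
beam 5: φ=45°, α=60°
  cosα=0.5000 sinα=0.8660 | (5,2) | tMaxX 0.6000 tMaxY 0.2194 | tΔX 2.0000 tΔY 1.1547
    t=0.2194 [y] (5,3)
    t=0.6000 [x] (6,3)
    t=1.3741 [y] (6,4)
    t=2.5288 [y] (6,5)
    t=2.6000 [x] (7,5)
    t=3.6835 [y] (7,6)
    t=4.6000 [x] (8,6) — stop
  → r_5 = 4.6000
beam 6: φ=90°, α=105°
  cosα=-0.2588 sinα=0.9659 | (5,2) | tMaxX 2.7046 tMaxY 0.1967 | tΔX 3.8637 tΔY 1.0353
    t=0.1967 [y] (5,3)
    t=1.2320 [y] (5,4)
    t=2.2673 [y] (5,5)
    t=2.7046 [x] (4,5)
    t=3.3025 [y] (4,6)
    t=4.3378 [y] (4,7)
    t=5.3731 [y] (4,8) — stop
  → r_6 = 5.3731
beam 7: φ=135°, α=150°
  cosα=-0.8660 sinα=0.5000 | (5,2) | tMaxX 0.8083 tMaxY 0.3800 | tΔX 1.1547 tΔY 2.0000
    t=0.3800 [y] (5,3)
    t=0.8083 [x] (4,3)
    t=1.9630 [x] (3,3)
    t=2.3800 [y] (3,4)
    t=3.1177 [x] (2,4)
    t=4.2724 [x] (1,4)
    t=4.3800 [y] (1,5)
    t=5.4271 [x] (0,5) — stop
  → r_7 = 5.4271

ranges = [1.4000, 1.8738, 2.6558, 2.3811, 4.6000, 5.3731, 5.4271]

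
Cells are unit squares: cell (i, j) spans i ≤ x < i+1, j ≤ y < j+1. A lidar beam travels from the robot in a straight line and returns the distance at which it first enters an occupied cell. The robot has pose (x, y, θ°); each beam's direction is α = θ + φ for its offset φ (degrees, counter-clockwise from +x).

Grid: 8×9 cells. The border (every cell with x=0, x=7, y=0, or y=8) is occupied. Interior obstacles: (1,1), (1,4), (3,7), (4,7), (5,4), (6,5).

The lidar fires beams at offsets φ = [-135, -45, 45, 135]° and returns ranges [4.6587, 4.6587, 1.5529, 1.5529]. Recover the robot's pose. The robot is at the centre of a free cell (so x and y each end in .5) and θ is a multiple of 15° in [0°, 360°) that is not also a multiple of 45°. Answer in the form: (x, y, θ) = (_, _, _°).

(x, y, θ) = (2.5, 2.5, 120°)

Candidates: 36 free-cell centres × 16 headings = 576 poses. Raycast each; keep the one whose scan matches to 4 dp.
  (3.5, 4.5, 210°): beam 1 = 2.5882 ≠ 4.6587 ✗
  (4.5, 4.5, 285°): beam 1 = 4.0415 ≠ 4.6587 ✗
  (1.5, 5.5, 60°): beam 1 = 0.5176 ≠ 4.6587 ✗
  …
  (2.5, 2.5, 120°): r_1=4.6587, r_2=4.6587, r_3=1.5529, r_4=1.5529 — all match ✓
No second candidate reproduces the full scan.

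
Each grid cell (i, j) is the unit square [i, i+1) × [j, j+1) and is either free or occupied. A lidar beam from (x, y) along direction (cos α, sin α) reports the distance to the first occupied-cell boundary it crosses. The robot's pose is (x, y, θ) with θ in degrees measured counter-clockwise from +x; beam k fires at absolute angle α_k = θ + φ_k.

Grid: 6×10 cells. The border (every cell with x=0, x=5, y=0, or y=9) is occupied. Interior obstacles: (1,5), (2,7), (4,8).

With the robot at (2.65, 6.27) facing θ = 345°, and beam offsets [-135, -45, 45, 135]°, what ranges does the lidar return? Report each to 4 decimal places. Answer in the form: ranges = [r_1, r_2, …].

ranges = [0.7506, 4.7000, 2.7135, 0.8429]

beam 1: φ=-135°, α=210°
  cosα=-0.8660 sinα=-0.5000 | (2,6) | tMaxX 0.7506 tMaxY 0.5400 | tΔX 1.1547 tΔY 2.0000
    t=0.5400 [y] (2,5)
    t=0.7506 [x] (1,5) — stop
  → r_1 = 0.7506
beam 2: φ=-45°, α=300°
  cosα=0.5000 sinα=-0.8660 | (2,6) | tMaxX 0.7000 tMaxY 0.3118 | tΔX 2.0000 tΔY 1.1547
    t=0.3118 [y] (2,5)
    t=0.7000 [x] (3,5)
    t=1.4665 [y] (3,4)
    t=2.6212 [y] (3,3)
    t=2.7000 [x] (4,3)
    t=3.7759 [y] (4,2)
    t=4.7000 [x] (5,2) — stop
  → r_2 = 4.7000
beam 3: φ=45°, α=30°
  cosα=0.8660 sinα=0.5000 | (2,6) | tMaxX 0.4041 tMaxY 1.4600 | tΔX 1.1547 tΔY 2.0000
    t=0.4041 [x] (3,6)
    t=1.4600 [y] (3,7)
    t=1.5588 [x] (4,7)
    t=2.7135 [x] (5,7) — stop
  → r_3 = 2.7135
beam 4: φ=135°, α=120°
  cosα=-0.5000 sinα=0.8660 | (2,6) | tMaxX 1.3000 tMaxY 0.8429 | tΔX 2.0000 tΔY 1.1547
    t=0.8429 [y] (2,7) — stop
  → r_4 = 0.8429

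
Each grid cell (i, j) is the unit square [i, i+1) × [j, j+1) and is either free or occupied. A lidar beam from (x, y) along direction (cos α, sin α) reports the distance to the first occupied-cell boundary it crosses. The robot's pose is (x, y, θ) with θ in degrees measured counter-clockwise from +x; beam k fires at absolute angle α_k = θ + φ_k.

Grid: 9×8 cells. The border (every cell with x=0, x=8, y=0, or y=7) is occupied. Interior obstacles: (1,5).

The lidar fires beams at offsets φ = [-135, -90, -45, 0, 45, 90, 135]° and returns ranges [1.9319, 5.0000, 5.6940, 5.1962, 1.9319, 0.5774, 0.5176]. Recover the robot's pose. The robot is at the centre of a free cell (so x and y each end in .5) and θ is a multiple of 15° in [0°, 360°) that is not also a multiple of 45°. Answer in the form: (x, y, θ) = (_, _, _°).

The pose lattice has 41·16 = 656 candidates. Test each by forward raycasting.
  (1.5, 2.5, 330°): beam 1 = 0.5176 ≠ 1.9319 ✗
  (3.5, 6.5, 345°): beam 1 = 1.7321 ≠ 1.9319 ✗
  (1.5, 1.5, 120°): beam 2 = 7.5056 ≠ 5.0000 ✗
  (2.5, 2.5, 300°): beam 1 = 1.5529 ≠ 1.9319 ✗
  …
  (3.5, 6.5, 330°): r_1=1.9319, r_2=5.0000, r_3=5.6940, r_4=5.1962, r_5=1.9319, r_6=0.5774, r_7=0.5176 — all match ✓
Unique over the lattice → pose = (3.5, 6.5, 330°).

(x, y, θ) = (3.5, 6.5, 330°)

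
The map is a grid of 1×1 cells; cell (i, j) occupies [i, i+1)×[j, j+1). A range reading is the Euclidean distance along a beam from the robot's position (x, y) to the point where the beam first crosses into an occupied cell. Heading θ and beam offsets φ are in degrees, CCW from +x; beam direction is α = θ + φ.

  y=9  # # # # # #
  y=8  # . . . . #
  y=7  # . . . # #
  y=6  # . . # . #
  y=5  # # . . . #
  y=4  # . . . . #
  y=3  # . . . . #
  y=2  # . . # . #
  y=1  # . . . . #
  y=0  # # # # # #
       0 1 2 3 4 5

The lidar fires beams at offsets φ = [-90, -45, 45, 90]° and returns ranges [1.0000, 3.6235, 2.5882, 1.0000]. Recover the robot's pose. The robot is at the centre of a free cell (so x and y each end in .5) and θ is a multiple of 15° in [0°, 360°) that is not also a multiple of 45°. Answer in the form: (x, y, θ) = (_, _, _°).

(x, y, θ) = (4.5, 5.5, 210°)

The pose lattice has 28·16 = 448 candidates. Test each by forward raycasting.
  (2.5, 4.5, 120°): beam 1 = 2.8868 ≠ 1.0000 ✗
  (3.5, 8.5, 165°): beam 1 = 0.5176 ≠ 1.0000 ✗
  (2.5, 8.5, 210°): beam 1 = 0.5774 ≠ 1.0000 ✗
  (4.5, 3.5, 195°): beam 1 = 2.5882 ≠ 1.0000 ✗
  (3.5, 3.5, 285°): beam 1 = 2.5882 ≠ 1.0000 ✗
  …
  (4.5, 5.5, 210°): r_1=1.0000, r_2=3.6235, r_3=2.5882, r_4=1.0000 — all match ✓
Unique over the lattice → pose = (4.5, 5.5, 210°).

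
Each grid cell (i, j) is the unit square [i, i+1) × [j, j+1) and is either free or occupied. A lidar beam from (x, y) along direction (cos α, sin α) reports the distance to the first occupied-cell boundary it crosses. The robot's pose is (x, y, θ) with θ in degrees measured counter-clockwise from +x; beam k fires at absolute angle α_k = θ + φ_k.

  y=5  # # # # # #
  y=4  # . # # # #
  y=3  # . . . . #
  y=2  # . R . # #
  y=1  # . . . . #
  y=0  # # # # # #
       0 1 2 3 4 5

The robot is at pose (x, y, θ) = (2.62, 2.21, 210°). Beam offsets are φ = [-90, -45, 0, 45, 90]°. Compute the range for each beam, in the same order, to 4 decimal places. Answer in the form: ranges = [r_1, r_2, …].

beam 1: φ=-90°, α=120°
  d=(-0.5000,0.8660)  start (2,2)  tX=1.2400 tY=0.9122  stride 1/|dx|=2.0000 1/|dy|=1.1547
    cross y-line → (2,3), t=0.9122
    cross x-line → (1,3), t=1.2400
    cross y-line → (1,4), t=2.0669
    cross y-line → (1,5), t=3.2216 (wall)
  → r_1 = 3.2216
beam 2: φ=-45°, α=165°
  d=(-0.9659,0.2588)  start (2,2)  tX=0.6419 tY=3.0523  stride 1/|dx|=1.0353 1/|dy|=3.8637
    cross x-line → (1,2), t=0.6419
    cross x-line → (0,2), t=1.6771 (wall)
  → r_2 = 1.6771
beam 3: φ=0°, α=210°
  d=(-0.8660,-0.5000)  start (2,2)  tX=0.7159 tY=0.4200  stride 1/|dx|=1.1547 1/|dy|=2.0000
    cross y-line → (2,1), t=0.4200
    cross x-line → (1,1), t=0.7159
    cross x-line → (0,1), t=1.8706 (wall)
  → r_3 = 1.8706
beam 4: φ=45°, α=255°
  d=(-0.2588,-0.9659)  start (2,2)  tX=2.3955 tY=0.2174  stride 1/|dx|=3.8637 1/|dy|=1.0353
    cross y-line → (2,1), t=0.2174
    cross y-line → (2,0), t=1.2527 (wall)
  → r_4 = 1.2527
beam 5: φ=90°, α=300°
  d=(0.5000,-0.8660)  start (2,2)  tX=0.7600 tY=0.2425  stride 1/|dx|=2.0000 1/|dy|=1.1547
    cross y-line → (2,1), t=0.2425
    cross x-line → (3,1), t=0.7600
    cross y-line → (3,0), t=1.3972 (wall)
  → r_5 = 1.3972

ranges = [3.2216, 1.6771, 1.8706, 1.2527, 1.3972]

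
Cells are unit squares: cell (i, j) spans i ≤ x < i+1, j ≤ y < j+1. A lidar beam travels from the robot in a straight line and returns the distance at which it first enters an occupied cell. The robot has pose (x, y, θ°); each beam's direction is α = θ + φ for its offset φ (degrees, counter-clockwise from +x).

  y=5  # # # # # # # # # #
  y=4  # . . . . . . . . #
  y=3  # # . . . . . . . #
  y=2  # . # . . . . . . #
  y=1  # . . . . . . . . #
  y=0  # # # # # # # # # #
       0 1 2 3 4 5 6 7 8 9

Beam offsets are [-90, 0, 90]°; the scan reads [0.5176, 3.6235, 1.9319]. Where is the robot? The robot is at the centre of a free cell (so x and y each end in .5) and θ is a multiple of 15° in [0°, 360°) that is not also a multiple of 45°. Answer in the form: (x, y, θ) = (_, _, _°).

Candidates: 30 free-cell centres × 16 headings = 480 poses. Raycast each; keep the one whose scan matches to 4 dp.
  (4.5, 3.5, 330°): beam 1 = 2.8868 ≠ 0.5176 ✗
  (7.5, 1.5, 30°): beam 1 = 0.5774 ≠ 0.5176 ✗
  (8.5, 1.5, 75°): beam 2 = 1.9319 ≠ 3.6235 ✗
  (7.5, 3.5, 150°): beam 1 = 1.7321 ≠ 0.5176 ✗
  …
  (8.5, 1.5, 105°): r_1=0.5176, r_2=3.6235, r_3=1.9319 — all match ✓
Only this pose fits every beam.

(x, y, θ) = (8.5, 1.5, 105°)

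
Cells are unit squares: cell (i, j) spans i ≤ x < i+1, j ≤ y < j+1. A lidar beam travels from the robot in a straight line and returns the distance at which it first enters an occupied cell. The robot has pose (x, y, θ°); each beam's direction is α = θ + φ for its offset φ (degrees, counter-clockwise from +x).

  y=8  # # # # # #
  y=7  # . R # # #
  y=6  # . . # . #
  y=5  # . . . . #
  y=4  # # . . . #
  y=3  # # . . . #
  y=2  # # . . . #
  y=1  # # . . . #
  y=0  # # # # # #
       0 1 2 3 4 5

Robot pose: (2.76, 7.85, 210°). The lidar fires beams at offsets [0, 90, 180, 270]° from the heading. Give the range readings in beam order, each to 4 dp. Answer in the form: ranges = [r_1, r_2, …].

ranges = [2.0323, 0.4800, 0.2771, 0.1732]

beam 1: φ=0°, α=210°
  d=(-0.8660,-0.5000)  start (2,7)  tX=0.8776 tY=1.7000  stride 1/|dx|=1.1547 1/|dy|=2.0000
    cross x-line → (1,7), t=0.8776
    cross y-line → (1,6), t=1.7000
    cross x-line → (0,6), t=2.0323 (wall)
  → r_1 = 2.0323
beam 2: φ=90°, α=300°
  d=(0.5000,-0.8660)  start (2,7)  tX=0.4800 tY=0.9815  stride 1/|dx|=2.0000 1/|dy|=1.1547
    cross x-line → (3,7), t=0.4800 (wall)
  → r_2 = 0.4800
beam 3: φ=180°, α=30°
  d=(0.8660,0.5000)  start (2,7)  tX=0.2771 tY=0.3000  stride 1/|dx|=1.1547 1/|dy|=2.0000
    cross x-line → (3,7), t=0.2771 (wall)
  → r_3 = 0.2771
beam 4: φ=270°, α=120°
  d=(-0.5000,0.8660)  start (2,7)  tX=1.5200 tY=0.1732  stride 1/|dx|=2.0000 1/|dy|=1.1547
    cross y-line → (2,8), t=0.1732 (wall)
  → r_4 = 0.1732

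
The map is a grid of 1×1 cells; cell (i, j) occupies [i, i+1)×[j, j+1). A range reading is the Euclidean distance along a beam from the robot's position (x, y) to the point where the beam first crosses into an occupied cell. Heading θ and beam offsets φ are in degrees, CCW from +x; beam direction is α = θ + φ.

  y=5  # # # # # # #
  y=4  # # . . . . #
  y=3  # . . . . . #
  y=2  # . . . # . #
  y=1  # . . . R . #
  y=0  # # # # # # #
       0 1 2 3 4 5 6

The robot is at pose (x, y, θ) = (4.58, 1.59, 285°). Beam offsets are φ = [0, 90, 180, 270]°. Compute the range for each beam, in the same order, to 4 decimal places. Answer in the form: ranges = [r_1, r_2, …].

ranges = [0.6108, 1.4701, 0.4245, 2.2796]

beam 1: φ=0°, α=285°
  cosα=0.2588 sinα=-0.9659 | (4,1) | tMaxX 1.6228 tMaxY 0.6108 | tΔX 3.8637 tΔY 1.0353
    t=0.6108 [y] (4,0) — stop
  → r_1 = 0.6108
beam 2: φ=90°, α=15°
  cosα=0.9659 sinα=0.2588 | (4,1) | tMaxX 0.4348 tMaxY 1.5841 | tΔX 1.0353 tΔY 3.8637
    t=0.4348 [x] (5,1)
    t=1.4701 [x] (6,1) — stop
  → r_2 = 1.4701
beam 3: φ=180°, α=105°
  cosα=-0.2588 sinα=0.9659 | (4,1) | tMaxX 2.2409 tMaxY 0.4245 | tΔX 3.8637 tΔY 1.0353
    t=0.4245 [y] (4,2) — stop
  → r_3 = 0.4245
beam 4: φ=270°, α=195°
  cosα=-0.9659 sinα=-0.2588 | (4,1) | tMaxX 0.6005 tMaxY 2.2796 | tΔX 1.0353 tΔY 3.8637
    t=0.6005 [x] (3,1)
    t=1.6357 [x] (2,1)
    t=2.2796 [y] (2,0) — stop
  → r_4 = 2.2796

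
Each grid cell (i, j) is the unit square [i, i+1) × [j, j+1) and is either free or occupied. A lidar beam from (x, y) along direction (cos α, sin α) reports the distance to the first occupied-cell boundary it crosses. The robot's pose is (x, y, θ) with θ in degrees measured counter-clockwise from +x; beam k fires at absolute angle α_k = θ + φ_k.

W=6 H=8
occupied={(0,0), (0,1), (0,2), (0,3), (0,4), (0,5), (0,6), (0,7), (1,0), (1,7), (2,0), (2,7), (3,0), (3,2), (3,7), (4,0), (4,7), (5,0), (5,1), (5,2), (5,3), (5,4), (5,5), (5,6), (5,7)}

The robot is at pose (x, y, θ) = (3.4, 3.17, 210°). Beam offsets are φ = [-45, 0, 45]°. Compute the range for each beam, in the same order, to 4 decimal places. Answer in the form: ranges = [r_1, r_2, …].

ranges = [2.4847, 0.3400, 0.1760]

beam 1: φ=-45°, α=165°
  cosα=-0.9659 sinα=0.2588 | (3,3) | tMaxX 0.4141 tMaxY 3.2069 | tΔX 1.0353 tΔY 3.8637
    t=0.4141 [x] (2,3)
    t=1.4494 [x] (1,3)
    t=2.4847 [x] (0,3) — stop
  → r_1 = 2.4847
beam 2: φ=0°, α=210°
  cosα=-0.8660 sinα=-0.5000 | (3,3) | tMaxX 0.4619 tMaxY 0.3400 | tΔX 1.1547 tΔY 2.0000
    t=0.3400 [y] (3,2) — stop
  → r_2 = 0.3400
beam 3: φ=45°, α=255°
  cosα=-0.2588 sinα=-0.9659 | (3,3) | tMaxX 1.5455 tMaxY 0.1760 | tΔX 3.8637 tΔY 1.0353
    t=0.1760 [y] (3,2) — stop
  → r_3 = 0.1760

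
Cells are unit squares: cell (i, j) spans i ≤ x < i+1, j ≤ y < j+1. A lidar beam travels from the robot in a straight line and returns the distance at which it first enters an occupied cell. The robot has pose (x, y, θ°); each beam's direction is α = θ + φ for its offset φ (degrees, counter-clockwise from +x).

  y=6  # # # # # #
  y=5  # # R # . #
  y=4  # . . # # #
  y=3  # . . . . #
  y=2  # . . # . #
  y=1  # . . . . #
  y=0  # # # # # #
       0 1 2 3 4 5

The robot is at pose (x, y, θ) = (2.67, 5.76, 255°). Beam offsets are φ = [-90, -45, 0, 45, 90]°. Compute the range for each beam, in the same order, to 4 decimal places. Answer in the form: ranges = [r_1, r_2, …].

beam 1: φ=-90°, α=165°
  d=(-0.9659,0.2588)  start (2,5)  tX=0.6936 tY=0.9273  stride 1/|dx|=1.0353 1/|dy|=3.8637
    cross x-line → (1,5), t=0.6936 (wall)
  → r_1 = 0.6936
beam 2: φ=-45°, α=210°
  d=(-0.8660,-0.5000)  start (2,5)  tX=0.7736 tY=1.5200  stride 1/|dx|=1.1547 1/|dy|=2.0000
    cross x-line → (1,5), t=0.7736 (wall)
  → r_2 = 0.7736
beam 3: φ=0°, α=255°
  d=(-0.2588,-0.9659)  start (2,5)  tX=2.5887 tY=0.7868  stride 1/|dx|=3.8637 1/|dy|=1.0353
    cross y-line → (2,4), t=0.7868
    cross y-line → (2,3), t=1.8221
    cross x-line → (1,3), t=2.5887
    cross y-line → (1,2), t=2.8574
    cross y-line → (1,1), t=3.8926
    cross y-line → (1,0), t=4.9279 (wall)
  → r_3 = 4.9279
beam 4: φ=45°, α=300°
  d=(0.5000,-0.8660)  start (2,5)  tX=0.6600 tY=0.8776  stride 1/|dx|=2.0000 1/|dy|=1.1547
    cross x-line → (3,5), t=0.6600 (wall)
  → r_4 = 0.6600
beam 5: φ=90°, α=345°
  d=(0.9659,-0.2588)  start (2,5)  tX=0.3416 tY=2.9364  stride 1/|dx|=1.0353 1/|dy|=3.8637
    cross x-line → (3,5), t=0.3416 (wall)
  → r_5 = 0.3416

ranges = [0.6936, 0.7736, 4.9279, 0.6600, 0.3416]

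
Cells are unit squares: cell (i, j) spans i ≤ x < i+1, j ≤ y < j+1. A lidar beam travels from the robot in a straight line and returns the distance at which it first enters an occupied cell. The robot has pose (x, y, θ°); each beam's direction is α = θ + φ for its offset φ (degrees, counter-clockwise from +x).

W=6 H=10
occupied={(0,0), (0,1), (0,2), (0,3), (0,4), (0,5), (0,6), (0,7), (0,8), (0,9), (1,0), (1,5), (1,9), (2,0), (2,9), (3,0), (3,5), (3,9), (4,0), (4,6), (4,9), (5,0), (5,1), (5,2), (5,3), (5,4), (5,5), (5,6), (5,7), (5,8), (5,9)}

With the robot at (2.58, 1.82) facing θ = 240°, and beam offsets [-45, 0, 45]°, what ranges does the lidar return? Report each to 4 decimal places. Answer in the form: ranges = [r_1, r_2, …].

beam 1: φ=-45°, α=195°
  direction (-0.9659, -0.2588); cell (2,1); t to first gridline: x 0.6005, y 3.1682 (then +1.0353 / +3.8637)
    (1,1) via x @ 0.6005
    (0,1) via x @ 1.6357  # hit
  → r_1 = 1.6357
beam 2: φ=0°, α=240°
  direction (-0.5000, -0.8660); cell (2,1); t to first gridline: x 1.1600, y 0.9469 (then +2.0000 / +1.1547)
    (2,0) via y @ 0.9469  # hit
  → r_2 = 0.9469
beam 3: φ=45°, α=285°
  direction (0.2588, -0.9659); cell (2,1); t to first gridline: x 1.6228, y 0.8489 (then +3.8637 / +1.0353)
    (2,0) via y @ 0.8489  # hit
  → r_3 = 0.8489

ranges = [1.6357, 0.9469, 0.8489]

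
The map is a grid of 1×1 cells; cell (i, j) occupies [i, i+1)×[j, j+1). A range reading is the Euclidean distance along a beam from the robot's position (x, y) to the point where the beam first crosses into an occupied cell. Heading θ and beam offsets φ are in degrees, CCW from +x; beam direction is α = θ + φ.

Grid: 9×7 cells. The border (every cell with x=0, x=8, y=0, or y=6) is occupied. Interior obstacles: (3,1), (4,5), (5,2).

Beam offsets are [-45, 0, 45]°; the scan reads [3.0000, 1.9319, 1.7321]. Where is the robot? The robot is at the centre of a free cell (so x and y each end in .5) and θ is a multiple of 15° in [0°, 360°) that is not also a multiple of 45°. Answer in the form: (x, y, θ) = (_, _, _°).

Candidates: 32 free-cell centres × 16 headings = 512 poses. Raycast each; keep the one whose scan matches to 4 dp.
  (1.5, 1.5, 30°): beam 1 = 1.5529 ≠ 3.0000 ✗
  (2.5, 3.5, 345°): beam 1 = 1.7321 ≠ 3.0000 ✗
  (2.5, 4.5, 105°): beam 1 = 1.7321 ≠ 3.0000 ✗
  (5.5, 3.5, 240°): beam 1 = 4.6587 ≠ 3.0000 ✗
  …
  (2.5, 4.5, 15°): r_1=3.0000, r_2=1.9319, r_3=1.7321 — all match ✓
Only this pose fits every beam.

(x, y, θ) = (2.5, 4.5, 15°)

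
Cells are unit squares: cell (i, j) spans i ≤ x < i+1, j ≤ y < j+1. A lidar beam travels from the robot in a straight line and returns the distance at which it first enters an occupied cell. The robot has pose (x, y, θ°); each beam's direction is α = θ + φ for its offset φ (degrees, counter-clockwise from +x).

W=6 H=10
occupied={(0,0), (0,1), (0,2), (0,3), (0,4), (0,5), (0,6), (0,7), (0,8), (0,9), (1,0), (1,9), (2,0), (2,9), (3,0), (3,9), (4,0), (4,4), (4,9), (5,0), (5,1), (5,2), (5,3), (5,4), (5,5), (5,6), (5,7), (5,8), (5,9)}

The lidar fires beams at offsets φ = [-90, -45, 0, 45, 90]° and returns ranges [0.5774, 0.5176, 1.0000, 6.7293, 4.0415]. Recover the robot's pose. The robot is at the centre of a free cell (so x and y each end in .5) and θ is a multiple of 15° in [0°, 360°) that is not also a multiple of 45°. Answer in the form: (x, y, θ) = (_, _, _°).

(x, y, θ) = (1.5, 7.5, 240°)

Enumerate (i+0.5, j+0.5, θ) over the 31 free cells and 16 admissible headings. For each, cast all 5 beams and compare to the given ranges.
  (2.5, 3.5, 15°): beam 1 = 2.5882 ≠ 0.5774 ✗
  (4.5, 5.5, 60°): beam 4 = 3.6235 ≠ 6.7293 ✗
  (3.5, 8.5, 75°): beam 1 = 1.5529 ≠ 0.5774 ✗
  (3.5, 8.5, 285°): beam 1 = 2.5882 ≠ 0.5774 ✗
  …
  (1.5, 7.5, 240°): r_1=0.5774, r_2=0.5176, r_3=1.0000, r_4=6.7293, r_5=4.0415 — all match ✓
Only this pose fits every beam.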